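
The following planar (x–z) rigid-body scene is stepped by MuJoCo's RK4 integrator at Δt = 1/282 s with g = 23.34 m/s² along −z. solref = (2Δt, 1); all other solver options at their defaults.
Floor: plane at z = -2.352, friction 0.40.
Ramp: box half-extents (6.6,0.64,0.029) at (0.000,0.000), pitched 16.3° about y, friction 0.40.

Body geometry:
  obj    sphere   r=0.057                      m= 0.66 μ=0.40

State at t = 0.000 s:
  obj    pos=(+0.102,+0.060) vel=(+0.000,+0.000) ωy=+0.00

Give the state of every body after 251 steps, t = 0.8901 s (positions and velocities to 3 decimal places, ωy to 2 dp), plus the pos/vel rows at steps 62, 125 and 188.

State at t = 0.8901 s:
  obj    pos=(+1.881,-0.460) vel=(+3.997,-1.169) ωy=+73.06

Key-timestep trajectory:
   step    t(s)  obj.x    obj.z    obj.vx   obj.vz 
     62  0.2199   +0.211  +0.028  +0.987  -0.289
    125  0.4433   +0.543  -0.069  +1.991  -0.582
    188  0.6667   +1.100  -0.232  +2.994  -0.876


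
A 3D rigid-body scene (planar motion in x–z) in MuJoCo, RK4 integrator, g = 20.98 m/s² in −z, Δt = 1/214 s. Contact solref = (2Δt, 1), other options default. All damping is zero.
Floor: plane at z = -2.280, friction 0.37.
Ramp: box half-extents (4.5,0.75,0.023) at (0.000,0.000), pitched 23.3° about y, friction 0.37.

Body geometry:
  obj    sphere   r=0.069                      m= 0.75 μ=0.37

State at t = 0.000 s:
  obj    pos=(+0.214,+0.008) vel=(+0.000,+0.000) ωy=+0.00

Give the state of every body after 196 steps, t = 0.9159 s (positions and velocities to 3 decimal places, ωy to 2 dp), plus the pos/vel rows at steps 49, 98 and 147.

State at t = 0.9159 s:
  obj    pos=(+2.498,-0.975) vel=(+4.986,-2.147) ωy=+78.67

Key-timestep trajectory:
   step    t(s)  obj.x    obj.z    obj.vx   obj.vz 
     49  0.2290   +0.357  -0.054  +1.247  -0.537
     98  0.4579   +0.785  -0.238  +2.493  -1.074
    147  0.6869   +1.499  -0.545  +3.740  -1.611


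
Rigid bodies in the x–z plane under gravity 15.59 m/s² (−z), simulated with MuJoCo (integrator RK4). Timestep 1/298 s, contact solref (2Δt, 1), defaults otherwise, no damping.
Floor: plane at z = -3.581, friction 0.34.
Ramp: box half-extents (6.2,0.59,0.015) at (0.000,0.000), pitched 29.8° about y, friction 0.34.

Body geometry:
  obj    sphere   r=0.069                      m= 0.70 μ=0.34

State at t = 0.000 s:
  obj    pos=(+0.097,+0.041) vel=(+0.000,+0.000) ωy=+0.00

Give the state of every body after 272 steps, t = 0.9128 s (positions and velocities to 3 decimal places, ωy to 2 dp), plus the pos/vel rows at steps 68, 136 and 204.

State at t = 0.9128 s:
  obj    pos=(+2.098,-1.105) vel=(+4.383,-2.510) ωy=+73.20

Key-timestep trajectory:
   step    t(s)  obj.x    obj.z    obj.vx   obj.vz 
     68  0.2282   +0.222  -0.030  +1.096  -0.628
    136  0.4564   +0.597  -0.245  +2.192  -1.255
    204  0.6846   +1.222  -0.603  +3.288  -1.883


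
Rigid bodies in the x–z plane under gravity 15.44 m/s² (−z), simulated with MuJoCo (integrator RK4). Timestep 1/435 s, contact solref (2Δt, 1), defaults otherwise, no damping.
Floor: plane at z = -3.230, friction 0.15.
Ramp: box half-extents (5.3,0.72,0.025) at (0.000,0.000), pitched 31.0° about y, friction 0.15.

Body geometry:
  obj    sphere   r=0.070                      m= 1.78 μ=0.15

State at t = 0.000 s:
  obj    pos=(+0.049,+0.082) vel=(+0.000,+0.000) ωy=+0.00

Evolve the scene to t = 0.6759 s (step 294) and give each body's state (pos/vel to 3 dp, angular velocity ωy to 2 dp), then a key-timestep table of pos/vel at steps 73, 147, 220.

State at t = 0.6759 s:
  obj    pos=(+1.217,-0.620) vel=(+3.460,-2.068) ωy=+47.96

Key-timestep trajectory:
   step    t(s)  obj.x    obj.z    obj.vx   obj.vz 
     73  0.1678   +0.121  +0.038  +0.860  -0.513
    147  0.3379   +0.341  -0.094  +1.731  -1.033
    220  0.5057   +0.703  -0.311  +2.583  -1.563


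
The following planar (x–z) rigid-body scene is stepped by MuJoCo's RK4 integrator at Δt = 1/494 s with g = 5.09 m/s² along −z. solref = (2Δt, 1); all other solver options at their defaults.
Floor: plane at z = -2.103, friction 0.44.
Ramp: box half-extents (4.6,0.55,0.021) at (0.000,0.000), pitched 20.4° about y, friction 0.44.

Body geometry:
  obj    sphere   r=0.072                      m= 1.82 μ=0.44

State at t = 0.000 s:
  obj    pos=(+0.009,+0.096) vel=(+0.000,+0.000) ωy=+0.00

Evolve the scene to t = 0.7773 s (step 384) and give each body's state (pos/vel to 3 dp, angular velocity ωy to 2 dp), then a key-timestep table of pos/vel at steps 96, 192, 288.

State at t = 0.7773 s:
  obj    pos=(+0.368,-0.038) vel=(+0.923,-0.343) ωy=+13.68

Key-timestep trajectory:
   step    t(s)  obj.x    obj.z    obj.vx   obj.vz 
     96  0.1943   +0.031  +0.088  +0.231  -0.086
    192  0.3887   +0.099  +0.063  +0.462  -0.172
    288  0.5830   +0.211  +0.021  +0.693  -0.258


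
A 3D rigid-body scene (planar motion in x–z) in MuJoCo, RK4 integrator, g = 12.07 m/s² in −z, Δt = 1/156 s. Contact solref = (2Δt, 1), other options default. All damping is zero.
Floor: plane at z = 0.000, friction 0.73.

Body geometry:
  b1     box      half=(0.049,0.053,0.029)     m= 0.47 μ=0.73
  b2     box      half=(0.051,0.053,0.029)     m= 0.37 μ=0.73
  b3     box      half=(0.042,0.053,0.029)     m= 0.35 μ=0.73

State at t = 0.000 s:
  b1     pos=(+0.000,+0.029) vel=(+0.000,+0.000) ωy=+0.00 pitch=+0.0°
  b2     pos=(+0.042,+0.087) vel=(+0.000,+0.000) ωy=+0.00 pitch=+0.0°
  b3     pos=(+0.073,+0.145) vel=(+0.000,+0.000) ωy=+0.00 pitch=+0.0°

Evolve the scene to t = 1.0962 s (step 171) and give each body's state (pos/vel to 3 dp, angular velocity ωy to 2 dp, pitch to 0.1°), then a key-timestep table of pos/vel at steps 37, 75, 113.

State at t = 1.0962 s:
  b1     pos=(+0.000,+0.029) vel=(+0.000,+0.000) ωy=+0.00 pitch=+0.0°
  b2     pos=(+0.088,+0.051) vel=(+0.000,+0.000) ωy=+0.00 pitch=+90.0°
  b3     pos=(+0.241,+0.029) vel=(+0.000,+0.000) ωy=+0.00 pitch=+180.0°

Key-timestep trajectory:
   step    t(s)  b1.x    b1.z    b1.vx   b1.vz   b2.x    b2.z    b2.vx   b2.vz   b3.x    b3.z    b3.vx   b3.vz 
     37  0.2372   +0.000  +0.029  +0.000  +0.000   +0.067  +0.082  +0.268  -0.212   +0.133  +0.095  +0.485  -0.886
     75  0.4808   +0.000  +0.029  +0.000  +0.000   +0.110  +0.058  -0.001  +0.000   +0.238  +0.031  +0.462  -0.521
    113  0.7244   +0.000  +0.029  +0.000  +0.000   +0.081  +0.054  +0.022  -0.004   +0.241  +0.029  +0.000  +0.000


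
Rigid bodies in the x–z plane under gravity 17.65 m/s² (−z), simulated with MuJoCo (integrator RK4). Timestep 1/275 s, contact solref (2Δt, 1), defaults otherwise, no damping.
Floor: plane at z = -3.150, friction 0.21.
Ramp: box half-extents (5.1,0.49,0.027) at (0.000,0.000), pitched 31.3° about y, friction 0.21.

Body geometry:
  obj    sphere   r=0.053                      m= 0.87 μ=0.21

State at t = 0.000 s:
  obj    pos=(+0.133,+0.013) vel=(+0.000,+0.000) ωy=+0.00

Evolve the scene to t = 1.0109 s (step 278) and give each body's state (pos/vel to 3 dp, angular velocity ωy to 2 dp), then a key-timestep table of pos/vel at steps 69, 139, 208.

State at t = 1.0109 s:
  obj    pos=(+2.993,-1.726) vel=(+5.658,-3.440) ωy=+124.90

Key-timestep trajectory:
   step    t(s)  obj.x    obj.z    obj.vx   obj.vz 
     69  0.2509   +0.309  -0.094  +1.405  -0.854
    139  0.5055   +0.848  -0.422  +2.829  -1.720
    208  0.7564   +1.734  -0.961  +4.233  -2.574


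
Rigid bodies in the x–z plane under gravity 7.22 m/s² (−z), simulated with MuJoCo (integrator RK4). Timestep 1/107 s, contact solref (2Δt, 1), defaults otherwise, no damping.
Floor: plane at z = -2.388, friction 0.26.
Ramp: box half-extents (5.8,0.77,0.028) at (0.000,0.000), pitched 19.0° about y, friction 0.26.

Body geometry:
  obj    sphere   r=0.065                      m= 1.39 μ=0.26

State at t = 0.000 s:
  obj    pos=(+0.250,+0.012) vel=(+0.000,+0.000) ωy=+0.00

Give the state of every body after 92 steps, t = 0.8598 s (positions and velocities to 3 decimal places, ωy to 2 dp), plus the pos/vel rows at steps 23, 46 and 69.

State at t = 0.8598 s:
  obj    pos=(+0.837,-0.190) vel=(+1.365,-0.470) ωy=+22.20

Key-timestep trajectory:
   step    t(s)  obj.x    obj.z    obj.vx   obj.vz 
     23  0.2150   +0.287  +0.000  +0.341  -0.118
     46  0.4299   +0.397  -0.038  +0.683  -0.235
     69  0.6449   +0.580  -0.101  +1.024  -0.353


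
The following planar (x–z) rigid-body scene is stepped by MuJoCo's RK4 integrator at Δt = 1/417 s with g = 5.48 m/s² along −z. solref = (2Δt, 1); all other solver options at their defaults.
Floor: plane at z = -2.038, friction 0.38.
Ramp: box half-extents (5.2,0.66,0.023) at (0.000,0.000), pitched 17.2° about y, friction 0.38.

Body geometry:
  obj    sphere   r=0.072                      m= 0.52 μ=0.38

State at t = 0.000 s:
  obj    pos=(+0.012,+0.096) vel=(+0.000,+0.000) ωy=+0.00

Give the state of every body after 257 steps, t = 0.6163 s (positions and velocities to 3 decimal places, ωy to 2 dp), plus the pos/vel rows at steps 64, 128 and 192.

State at t = 0.6163 s:
  obj    pos=(+0.222,+0.031) vel=(+0.681,-0.211) ωy=+9.91

Key-timestep trajectory:
   step    t(s)  obj.x    obj.z    obj.vx   obj.vz 
     64  0.1535   +0.025  +0.092  +0.170  -0.053
    128  0.3070   +0.064  +0.080  +0.339  -0.105
    192  0.4604   +0.129  +0.059  +0.509  -0.158


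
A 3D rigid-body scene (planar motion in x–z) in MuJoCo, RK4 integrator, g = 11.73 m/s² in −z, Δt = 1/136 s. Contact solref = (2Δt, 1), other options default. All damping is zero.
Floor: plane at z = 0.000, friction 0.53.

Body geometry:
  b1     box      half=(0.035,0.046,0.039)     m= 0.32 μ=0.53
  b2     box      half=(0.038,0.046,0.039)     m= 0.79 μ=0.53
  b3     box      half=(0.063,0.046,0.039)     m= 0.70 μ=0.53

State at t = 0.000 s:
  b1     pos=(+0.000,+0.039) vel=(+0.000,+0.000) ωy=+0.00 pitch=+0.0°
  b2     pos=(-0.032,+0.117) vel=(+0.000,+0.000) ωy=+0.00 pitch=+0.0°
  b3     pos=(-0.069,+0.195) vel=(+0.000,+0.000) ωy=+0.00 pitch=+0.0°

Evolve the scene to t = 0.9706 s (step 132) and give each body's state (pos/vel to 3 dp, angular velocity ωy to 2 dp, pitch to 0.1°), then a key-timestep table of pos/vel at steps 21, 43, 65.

State at t = 0.9706 s:
  b1     pos=(+0.001,+0.039) vel=(+0.000,+0.000) ωy=+0.00 pitch=+0.0°
  b2     pos=(-0.083,+0.038) vel=(+0.000,+0.000) ωy=+0.00 pitch=-90.0°
  b3     pos=(-0.307,+0.039) vel=(+0.000,+0.000) ωy=+0.00 pitch=+180.0°

Key-timestep trajectory:
   step    t(s)  b1.x    b1.z    b1.vx   b1.vz   b2.x    b2.z    b2.vx   b2.vz   b3.x    b3.z    b3.vx   b3.vz 
     21  0.1544   +0.000  +0.039  +0.004  +0.000   -0.042  +0.116  -0.155  -0.027   -0.099  +0.181  -0.424  -0.259
     43  0.3162   +0.001  +0.039  +0.000  +0.000   -0.086  +0.055  -0.319  -1.117   -0.196  +0.060  -0.816  -0.122
     65  0.4779   +0.001  +0.039  +0.000  +0.000   -0.083  +0.038  +0.000  +0.001   -0.283  +0.059  -0.588  -0.423


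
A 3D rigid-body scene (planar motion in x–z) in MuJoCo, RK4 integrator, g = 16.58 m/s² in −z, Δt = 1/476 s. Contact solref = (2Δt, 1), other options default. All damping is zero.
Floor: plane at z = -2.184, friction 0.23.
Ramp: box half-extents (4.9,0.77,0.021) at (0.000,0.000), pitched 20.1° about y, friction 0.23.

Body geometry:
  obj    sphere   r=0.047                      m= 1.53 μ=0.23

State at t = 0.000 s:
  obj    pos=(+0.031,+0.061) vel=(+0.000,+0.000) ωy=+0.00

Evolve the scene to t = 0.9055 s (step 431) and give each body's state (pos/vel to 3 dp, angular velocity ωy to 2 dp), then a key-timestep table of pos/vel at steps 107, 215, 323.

State at t = 0.9055 s:
  obj    pos=(+1.598,-0.512) vel=(+3.461,-1.266) ωy=+78.40

Key-timestep trajectory:
   step    t(s)  obj.x    obj.z    obj.vx   obj.vz 
    107  0.2248   +0.128  +0.026  +0.859  -0.314
    215  0.4517   +0.421  -0.082  +1.726  -0.632
    323  0.6786   +0.911  -0.261  +2.594  -0.949


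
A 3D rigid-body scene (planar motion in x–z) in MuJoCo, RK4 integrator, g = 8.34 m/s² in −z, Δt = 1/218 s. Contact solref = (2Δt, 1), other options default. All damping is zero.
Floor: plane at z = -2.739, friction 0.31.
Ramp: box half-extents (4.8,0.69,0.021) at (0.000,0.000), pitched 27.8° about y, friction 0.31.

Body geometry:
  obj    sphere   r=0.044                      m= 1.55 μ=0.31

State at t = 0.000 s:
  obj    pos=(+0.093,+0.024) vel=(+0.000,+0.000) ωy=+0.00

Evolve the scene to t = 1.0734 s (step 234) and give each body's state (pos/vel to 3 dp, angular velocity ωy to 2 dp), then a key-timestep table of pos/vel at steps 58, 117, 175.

State at t = 1.0734 s:
  obj    pos=(+1.509,-0.722) vel=(+2.638,-1.391) ωy=+67.77

Key-timestep trajectory:
   step    t(s)  obj.x    obj.z    obj.vx   obj.vz 
     58  0.2661   +0.180  -0.022  +0.654  -0.345
    117  0.5367   +0.447  -0.162  +1.319  -0.695
    175  0.8028   +0.885  -0.393  +1.973  -1.040


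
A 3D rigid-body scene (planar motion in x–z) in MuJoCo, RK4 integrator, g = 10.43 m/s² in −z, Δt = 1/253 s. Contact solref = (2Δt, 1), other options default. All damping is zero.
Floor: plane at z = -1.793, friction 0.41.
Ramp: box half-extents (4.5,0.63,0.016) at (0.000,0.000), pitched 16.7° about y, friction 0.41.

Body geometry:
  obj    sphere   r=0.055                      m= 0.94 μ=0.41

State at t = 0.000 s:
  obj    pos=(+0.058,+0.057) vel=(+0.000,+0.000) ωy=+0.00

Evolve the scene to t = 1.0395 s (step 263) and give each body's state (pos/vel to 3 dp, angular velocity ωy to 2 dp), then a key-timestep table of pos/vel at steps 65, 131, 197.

State at t = 1.0395 s:
  obj    pos=(+1.166,-0.276) vel=(+2.132,-0.640) ωy=+40.46

Key-timestep trajectory:
   step    t(s)  obj.x    obj.z    obj.vx   obj.vz 
     65  0.2569   +0.126  +0.036  +0.527  -0.158
    131  0.5178   +0.333  -0.026  +1.062  -0.319
    197  0.7787   +0.680  -0.130  +1.597  -0.479


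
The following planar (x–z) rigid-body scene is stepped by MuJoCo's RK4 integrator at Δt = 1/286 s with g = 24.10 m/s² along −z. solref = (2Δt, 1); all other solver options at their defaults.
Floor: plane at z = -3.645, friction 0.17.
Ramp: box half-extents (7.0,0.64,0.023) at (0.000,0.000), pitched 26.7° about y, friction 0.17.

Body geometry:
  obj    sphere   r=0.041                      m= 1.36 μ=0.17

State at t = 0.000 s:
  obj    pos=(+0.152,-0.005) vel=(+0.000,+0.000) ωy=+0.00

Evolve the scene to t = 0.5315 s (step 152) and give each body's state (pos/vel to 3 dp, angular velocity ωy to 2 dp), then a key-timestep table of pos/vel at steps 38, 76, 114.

State at t = 0.5315 s:
  obj    pos=(+1.128,-0.496) vel=(+3.673,-1.847) ωy=+100.22

Key-timestep trajectory:
   step    t(s)  obj.x    obj.z    obj.vx   obj.vz 
     38  0.1329   +0.213  -0.036  +0.919  -0.462
     76  0.2657   +0.396  -0.128  +1.837  -0.924
    114  0.3986   +0.701  -0.281  +2.755  -1.386


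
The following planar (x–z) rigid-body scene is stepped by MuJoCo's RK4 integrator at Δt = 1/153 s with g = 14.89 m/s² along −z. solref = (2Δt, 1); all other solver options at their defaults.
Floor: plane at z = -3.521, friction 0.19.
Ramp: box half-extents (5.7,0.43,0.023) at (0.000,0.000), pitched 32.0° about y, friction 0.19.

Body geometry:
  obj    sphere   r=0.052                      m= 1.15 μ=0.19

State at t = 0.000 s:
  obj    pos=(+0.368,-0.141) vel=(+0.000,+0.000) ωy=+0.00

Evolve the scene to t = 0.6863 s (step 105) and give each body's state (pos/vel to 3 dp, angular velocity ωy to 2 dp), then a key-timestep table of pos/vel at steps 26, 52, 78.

State at t = 0.6863 s:
  obj    pos=(+1.494,-0.845) vel=(+3.281,-2.050) ωy=+74.33

Key-timestep trajectory:
   step    t(s)  obj.x    obj.z    obj.vx   obj.vz 
     26  0.1699   +0.437  -0.185  +0.813  -0.508
     52  0.3399   +0.644  -0.314  +1.625  -1.015
     78  0.5098   +0.989  -0.530  +2.437  -1.523


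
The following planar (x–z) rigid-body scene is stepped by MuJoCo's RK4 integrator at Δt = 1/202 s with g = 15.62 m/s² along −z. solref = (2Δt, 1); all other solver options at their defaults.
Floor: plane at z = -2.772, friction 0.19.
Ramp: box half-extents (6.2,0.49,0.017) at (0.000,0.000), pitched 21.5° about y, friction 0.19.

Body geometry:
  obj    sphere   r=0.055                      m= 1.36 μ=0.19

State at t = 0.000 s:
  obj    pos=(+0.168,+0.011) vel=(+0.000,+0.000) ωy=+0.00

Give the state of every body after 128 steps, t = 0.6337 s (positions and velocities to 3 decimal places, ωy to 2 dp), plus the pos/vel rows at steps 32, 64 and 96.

State at t = 0.6337 s:
  obj    pos=(+0.932,-0.290) vel=(+2.411,-0.950) ωy=+47.10

Key-timestep trajectory:
   step    t(s)  obj.x    obj.z    obj.vx   obj.vz 
     32  0.1584   +0.216  -0.008  +0.603  -0.238
     64  0.3168   +0.359  -0.064  +1.206  -0.475
     96  0.4752   +0.598  -0.158  +1.808  -0.712


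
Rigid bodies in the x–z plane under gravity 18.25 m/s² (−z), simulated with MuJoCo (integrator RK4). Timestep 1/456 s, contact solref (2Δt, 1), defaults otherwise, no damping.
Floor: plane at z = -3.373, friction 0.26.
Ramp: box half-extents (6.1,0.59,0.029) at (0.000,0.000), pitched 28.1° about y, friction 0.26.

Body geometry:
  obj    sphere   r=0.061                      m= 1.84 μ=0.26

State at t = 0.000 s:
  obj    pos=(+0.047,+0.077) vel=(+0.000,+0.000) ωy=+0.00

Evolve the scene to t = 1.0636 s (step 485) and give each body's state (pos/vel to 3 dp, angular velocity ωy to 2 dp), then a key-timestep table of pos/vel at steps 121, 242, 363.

State at t = 1.0636 s:
  obj    pos=(+3.111,-1.559) vel=(+5.761,-3.076) ωy=+107.05

Key-timestep trajectory:
   step    t(s)  obj.x    obj.z    obj.vx   obj.vz 
    121  0.2654   +0.238  -0.025  +1.437  -0.767
    242  0.5307   +0.810  -0.330  +2.875  -1.535
    363  0.7961   +1.763  -0.839  +4.312  -2.302


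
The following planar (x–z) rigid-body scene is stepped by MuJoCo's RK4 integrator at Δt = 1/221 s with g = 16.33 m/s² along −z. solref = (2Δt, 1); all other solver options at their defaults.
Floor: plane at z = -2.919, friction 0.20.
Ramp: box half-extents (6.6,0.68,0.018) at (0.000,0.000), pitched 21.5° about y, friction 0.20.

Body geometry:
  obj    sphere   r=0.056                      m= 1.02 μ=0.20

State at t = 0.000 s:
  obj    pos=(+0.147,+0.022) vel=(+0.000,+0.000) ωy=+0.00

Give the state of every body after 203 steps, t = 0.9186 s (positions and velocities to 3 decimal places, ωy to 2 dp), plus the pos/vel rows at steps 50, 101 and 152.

State at t = 0.9186 s:
  obj    pos=(+1.825,-0.639) vel=(+3.654,-1.439) ωy=+70.11

Key-timestep trajectory:
   step    t(s)  obj.x    obj.z    obj.vx   obj.vz 
     50  0.2262   +0.249  -0.018  +0.900  -0.355
    101  0.4570   +0.562  -0.142  +1.818  -0.716
    152  0.6878   +1.088  -0.349  +2.736  -1.078


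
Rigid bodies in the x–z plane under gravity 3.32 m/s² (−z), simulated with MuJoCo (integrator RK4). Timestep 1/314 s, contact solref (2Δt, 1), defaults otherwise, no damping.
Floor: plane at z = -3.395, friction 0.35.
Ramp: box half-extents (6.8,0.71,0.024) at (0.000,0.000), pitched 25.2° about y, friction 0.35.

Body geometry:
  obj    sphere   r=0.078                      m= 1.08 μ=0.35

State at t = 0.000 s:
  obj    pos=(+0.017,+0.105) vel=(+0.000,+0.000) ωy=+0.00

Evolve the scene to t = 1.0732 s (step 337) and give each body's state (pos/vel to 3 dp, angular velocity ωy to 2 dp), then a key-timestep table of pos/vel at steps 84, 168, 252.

State at t = 1.0732 s:
  obj    pos=(+0.543,-0.143) vel=(+0.981,-0.461) ωy=+13.89

Key-timestep trajectory:
   step    t(s)  obj.x    obj.z    obj.vx   obj.vz 
     84  0.2675   +0.050  +0.089  +0.244  -0.115
    168  0.5350   +0.148  +0.043  +0.489  -0.230
    252  0.8025   +0.311  -0.034  +0.733  -0.345


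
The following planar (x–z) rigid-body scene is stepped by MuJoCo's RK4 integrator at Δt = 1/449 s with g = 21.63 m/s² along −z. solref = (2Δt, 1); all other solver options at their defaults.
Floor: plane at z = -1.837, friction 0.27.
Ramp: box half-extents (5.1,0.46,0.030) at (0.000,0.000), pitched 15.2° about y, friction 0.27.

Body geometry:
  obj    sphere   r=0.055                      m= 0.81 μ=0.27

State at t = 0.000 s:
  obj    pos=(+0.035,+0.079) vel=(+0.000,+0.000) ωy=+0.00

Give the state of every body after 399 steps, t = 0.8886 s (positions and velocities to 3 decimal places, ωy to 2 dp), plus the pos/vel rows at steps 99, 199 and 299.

State at t = 0.8886 s:
  obj    pos=(+1.578,-0.341) vel=(+3.474,-0.944) ωy=+65.44

Key-timestep trajectory:
   step    t(s)  obj.x    obj.z    obj.vx   obj.vz 
     99  0.2205   +0.130  +0.053  +0.862  -0.234
    199  0.4432   +0.419  -0.026  +1.733  -0.471
    299  0.6659   +0.902  -0.157  +2.603  -0.707


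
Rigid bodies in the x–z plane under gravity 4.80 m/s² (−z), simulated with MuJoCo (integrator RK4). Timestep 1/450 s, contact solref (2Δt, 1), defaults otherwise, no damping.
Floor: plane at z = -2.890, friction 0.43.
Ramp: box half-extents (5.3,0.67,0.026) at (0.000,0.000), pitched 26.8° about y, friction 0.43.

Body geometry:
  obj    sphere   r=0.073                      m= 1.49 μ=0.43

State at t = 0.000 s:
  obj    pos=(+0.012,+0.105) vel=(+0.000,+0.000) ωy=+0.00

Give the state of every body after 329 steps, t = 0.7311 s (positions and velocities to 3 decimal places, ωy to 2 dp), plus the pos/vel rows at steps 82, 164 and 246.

State at t = 0.7311 s:
  obj    pos=(+0.381,-0.081) vel=(+1.009,-0.510) ωy=+15.48

Key-timestep trajectory:
   step    t(s)  obj.x    obj.z    obj.vx   obj.vz 
     82  0.1822   +0.035  +0.093  +0.251  -0.127
    164  0.3644   +0.104  +0.059  +0.503  -0.254
    246  0.5467   +0.218  +0.001  +0.754  -0.381


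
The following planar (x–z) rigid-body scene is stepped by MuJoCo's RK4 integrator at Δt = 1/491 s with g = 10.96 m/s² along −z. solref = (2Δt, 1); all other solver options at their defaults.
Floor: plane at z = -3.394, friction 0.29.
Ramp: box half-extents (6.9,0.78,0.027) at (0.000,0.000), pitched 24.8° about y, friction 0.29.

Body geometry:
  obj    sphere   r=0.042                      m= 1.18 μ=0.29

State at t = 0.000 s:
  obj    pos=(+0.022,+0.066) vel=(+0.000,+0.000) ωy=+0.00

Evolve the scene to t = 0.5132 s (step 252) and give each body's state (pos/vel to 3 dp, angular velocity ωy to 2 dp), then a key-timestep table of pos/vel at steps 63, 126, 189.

State at t = 0.5132 s:
  obj    pos=(+0.415,-0.116) vel=(+1.530,-0.707) ωy=+40.12

Key-timestep trajectory:
   step    t(s)  obj.x    obj.z    obj.vx   obj.vz 
     63  0.1283   +0.047  +0.055  +0.383  -0.177
    126  0.2566   +0.120  +0.020  +0.765  -0.353
    189  0.3849   +0.243  -0.036  +1.147  -0.530


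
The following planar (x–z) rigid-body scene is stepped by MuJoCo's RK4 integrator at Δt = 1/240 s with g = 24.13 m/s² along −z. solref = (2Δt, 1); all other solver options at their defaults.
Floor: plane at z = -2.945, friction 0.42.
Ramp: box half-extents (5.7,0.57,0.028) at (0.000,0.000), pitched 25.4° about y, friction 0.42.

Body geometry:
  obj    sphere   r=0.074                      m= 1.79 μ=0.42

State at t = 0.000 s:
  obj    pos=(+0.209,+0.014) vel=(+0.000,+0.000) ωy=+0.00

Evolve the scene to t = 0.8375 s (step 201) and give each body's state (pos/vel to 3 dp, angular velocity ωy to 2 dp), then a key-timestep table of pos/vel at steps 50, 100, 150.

State at t = 0.8375 s:
  obj    pos=(+2.551,-1.098) vel=(+5.593,-2.656) ωy=+83.66

Key-timestep trajectory:
   step    t(s)  obj.x    obj.z    obj.vx   obj.vz 
     50  0.2083   +0.354  -0.055  +1.392  -0.661
    100  0.4167   +0.789  -0.262  +2.783  -1.321
    150  0.6250   +1.513  -0.606  +4.174  -1.982


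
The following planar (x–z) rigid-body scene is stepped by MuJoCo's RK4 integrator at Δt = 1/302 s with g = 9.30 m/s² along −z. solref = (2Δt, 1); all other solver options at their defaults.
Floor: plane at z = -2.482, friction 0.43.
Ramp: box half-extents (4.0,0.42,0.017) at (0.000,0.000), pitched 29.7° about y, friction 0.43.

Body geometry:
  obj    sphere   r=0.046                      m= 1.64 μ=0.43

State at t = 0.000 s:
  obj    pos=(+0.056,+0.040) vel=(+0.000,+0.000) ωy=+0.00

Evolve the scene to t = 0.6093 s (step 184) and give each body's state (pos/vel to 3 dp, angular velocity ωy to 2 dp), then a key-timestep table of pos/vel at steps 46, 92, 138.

State at t = 0.6093 s:
  obj    pos=(+0.587,-0.262) vel=(+1.742,-0.994) ωy=+43.58

Key-timestep trajectory:
   step    t(s)  obj.x    obj.z    obj.vx   obj.vz 
     46  0.1523   +0.089  +0.022  +0.436  -0.248
     92  0.3046   +0.189  -0.035  +0.871  -0.497
    138  0.4570   +0.355  -0.130  +1.306  -0.745


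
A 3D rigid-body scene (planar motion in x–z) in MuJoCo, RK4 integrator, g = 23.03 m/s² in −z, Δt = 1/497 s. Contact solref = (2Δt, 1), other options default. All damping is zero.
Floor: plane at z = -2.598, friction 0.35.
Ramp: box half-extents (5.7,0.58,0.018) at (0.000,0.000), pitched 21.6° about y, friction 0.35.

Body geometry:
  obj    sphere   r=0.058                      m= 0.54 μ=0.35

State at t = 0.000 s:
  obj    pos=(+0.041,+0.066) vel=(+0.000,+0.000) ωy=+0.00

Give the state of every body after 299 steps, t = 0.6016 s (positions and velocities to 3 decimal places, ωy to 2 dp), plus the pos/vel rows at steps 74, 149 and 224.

State at t = 0.6016 s:
  obj    pos=(+1.060,-0.338) vel=(+3.387,-1.341) ωy=+62.81

Key-timestep trajectory:
   step    t(s)  obj.x    obj.z    obj.vx   obj.vz 
     74  0.1489   +0.103  +0.041  +0.838  -0.332
    149  0.2998   +0.294  -0.035  +1.688  -0.668
    224  0.4507   +0.613  -0.161  +2.538  -1.005


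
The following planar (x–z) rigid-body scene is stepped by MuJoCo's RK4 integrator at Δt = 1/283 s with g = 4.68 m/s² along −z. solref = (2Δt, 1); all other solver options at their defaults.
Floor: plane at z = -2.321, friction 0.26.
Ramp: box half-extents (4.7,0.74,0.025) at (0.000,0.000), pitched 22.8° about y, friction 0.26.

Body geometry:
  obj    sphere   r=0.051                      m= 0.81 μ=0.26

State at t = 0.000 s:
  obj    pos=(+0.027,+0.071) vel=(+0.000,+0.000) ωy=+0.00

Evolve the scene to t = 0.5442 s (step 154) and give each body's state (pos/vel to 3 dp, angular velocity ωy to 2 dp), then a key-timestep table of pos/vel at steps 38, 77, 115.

State at t = 0.5442 s:
  obj    pos=(+0.204,-0.003) vel=(+0.650,-0.273) ωy=+13.82

Key-timestep trajectory:
   step    t(s)  obj.x    obj.z    obj.vx   obj.vz 
     38  0.1343   +0.038  +0.067  +0.160  -0.067
     77  0.2721   +0.071  +0.052  +0.325  -0.137
    115  0.4064   +0.126  +0.030  +0.485  -0.204


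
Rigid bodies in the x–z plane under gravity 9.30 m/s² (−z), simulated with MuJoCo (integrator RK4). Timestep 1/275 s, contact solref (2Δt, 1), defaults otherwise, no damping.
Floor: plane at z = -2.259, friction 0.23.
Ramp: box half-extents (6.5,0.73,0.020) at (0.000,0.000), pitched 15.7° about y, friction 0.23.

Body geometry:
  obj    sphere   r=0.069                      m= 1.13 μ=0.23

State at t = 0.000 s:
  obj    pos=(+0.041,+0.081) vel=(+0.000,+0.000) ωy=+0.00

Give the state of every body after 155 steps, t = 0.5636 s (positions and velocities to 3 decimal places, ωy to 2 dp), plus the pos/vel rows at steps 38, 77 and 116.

State at t = 0.5636 s:
  obj    pos=(+0.316,+0.004) vel=(+0.975,-0.274) ωy=+14.68

Key-timestep trajectory:
   step    t(s)  obj.x    obj.z    obj.vx   obj.vz 
     38  0.1382   +0.058  +0.076  +0.239  -0.067
     77  0.2800   +0.109  +0.062  +0.485  -0.136
    116  0.4218   +0.195  +0.038  +0.730  -0.205


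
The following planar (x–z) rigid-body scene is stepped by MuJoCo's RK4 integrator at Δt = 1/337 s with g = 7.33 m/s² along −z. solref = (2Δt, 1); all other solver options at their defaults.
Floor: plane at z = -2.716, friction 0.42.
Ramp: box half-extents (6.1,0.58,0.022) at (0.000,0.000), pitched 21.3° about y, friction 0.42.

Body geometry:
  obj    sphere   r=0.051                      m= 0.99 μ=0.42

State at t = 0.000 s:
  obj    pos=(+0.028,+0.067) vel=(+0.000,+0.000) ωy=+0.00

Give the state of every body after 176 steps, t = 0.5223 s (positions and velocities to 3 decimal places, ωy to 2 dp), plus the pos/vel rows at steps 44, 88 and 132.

State at t = 0.5223 s:
  obj    pos=(+0.270,-0.027) vel=(+0.925,-0.361) ωy=+19.47

Key-timestep trajectory:
   step    t(s)  obj.x    obj.z    obj.vx   obj.vz 
     44  0.1306   +0.043  +0.061  +0.231  -0.090
     88  0.2611   +0.089  +0.044  +0.463  -0.180
    132  0.3917   +0.164  +0.014  +0.694  -0.271


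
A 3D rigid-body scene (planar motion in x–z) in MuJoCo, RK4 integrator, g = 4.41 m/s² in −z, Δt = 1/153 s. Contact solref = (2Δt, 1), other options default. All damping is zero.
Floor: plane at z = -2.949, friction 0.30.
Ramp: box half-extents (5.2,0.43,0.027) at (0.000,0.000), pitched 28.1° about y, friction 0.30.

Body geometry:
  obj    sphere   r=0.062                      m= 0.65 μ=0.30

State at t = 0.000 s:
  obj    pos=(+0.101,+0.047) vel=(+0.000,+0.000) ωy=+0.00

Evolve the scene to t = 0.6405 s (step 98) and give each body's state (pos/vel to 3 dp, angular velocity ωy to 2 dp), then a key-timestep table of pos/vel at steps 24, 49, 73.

State at t = 0.6405 s:
  obj    pos=(+0.370,-0.096) vel=(+0.838,-0.448) ωy=+15.32

Key-timestep trajectory:
   step    t(s)  obj.x    obj.z    obj.vx   obj.vz 
     24  0.1569   +0.117  +0.038  +0.205  -0.110
     49  0.3203   +0.168  +0.011  +0.419  -0.224
     73  0.4771   +0.250  -0.033  +0.625  -0.333


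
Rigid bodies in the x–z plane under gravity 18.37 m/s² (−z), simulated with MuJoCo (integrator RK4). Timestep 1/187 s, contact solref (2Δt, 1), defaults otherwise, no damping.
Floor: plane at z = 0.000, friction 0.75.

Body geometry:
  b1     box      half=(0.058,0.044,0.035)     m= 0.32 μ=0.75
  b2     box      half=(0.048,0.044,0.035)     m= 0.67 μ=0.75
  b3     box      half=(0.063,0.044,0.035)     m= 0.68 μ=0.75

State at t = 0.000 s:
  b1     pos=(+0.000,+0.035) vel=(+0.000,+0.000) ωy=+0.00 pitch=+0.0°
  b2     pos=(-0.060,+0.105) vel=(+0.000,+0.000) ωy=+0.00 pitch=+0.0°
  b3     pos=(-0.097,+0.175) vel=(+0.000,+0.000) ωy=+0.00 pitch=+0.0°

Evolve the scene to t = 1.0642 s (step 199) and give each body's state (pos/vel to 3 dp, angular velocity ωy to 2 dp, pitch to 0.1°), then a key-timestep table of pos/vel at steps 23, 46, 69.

State at t = 1.0642 s:
  b1     pos=(+0.000,+0.035) vel=(+0.000,+0.000) ωy=+0.00 pitch=+0.0°
  b2     pos=(-0.104,+0.048) vel=(+0.000,+0.000) ωy=+0.00 pitch=-90.0°
  b3     pos=(-0.315,+0.035) vel=(+0.000,+0.000) ωy=+0.00 pitch=+180.0°

Key-timestep trajectory:
   step    t(s)  b1.x    b1.z    b1.vx   b1.vz   b2.x    b2.z    b2.vx   b2.vz   b3.x    b3.z    b3.vx   b3.vz 
     23  0.1230   +0.000  +0.035  +0.003  +0.001   -0.073  +0.101  -0.247  -0.116   -0.136  +0.150  -0.633  -0.619
     46  0.2460   +0.000  +0.035  +0.000  +0.000   -0.105  +0.046  +0.046  +0.101   -0.225  +0.066  -0.559  +0.301
     69  0.3690   +0.000  +0.035  +0.000  +0.000   -0.104  +0.048  +0.000  +0.000   -0.293  +0.057  -0.668  -0.498


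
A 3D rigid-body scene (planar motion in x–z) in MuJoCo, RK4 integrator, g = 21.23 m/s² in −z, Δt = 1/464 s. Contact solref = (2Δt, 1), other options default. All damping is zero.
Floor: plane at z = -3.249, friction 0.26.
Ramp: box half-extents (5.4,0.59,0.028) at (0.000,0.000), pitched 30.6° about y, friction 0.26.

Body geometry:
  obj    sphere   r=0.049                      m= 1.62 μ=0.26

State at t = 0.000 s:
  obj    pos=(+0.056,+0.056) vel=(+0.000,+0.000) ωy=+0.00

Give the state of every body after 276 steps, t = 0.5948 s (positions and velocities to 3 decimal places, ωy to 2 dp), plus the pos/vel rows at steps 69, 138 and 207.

State at t = 0.5948 s:
  obj    pos=(+1.232,-0.639) vel=(+3.952,-2.337) ωy=+93.69

Key-timestep trajectory:
   step    t(s)  obj.x    obj.z    obj.vx   obj.vz 
     69  0.1487   +0.130  +0.013  +0.988  -0.584
    138  0.2974   +0.350  -0.118  +1.976  -1.169
    207  0.4461   +0.717  -0.335  +2.964  -1.753


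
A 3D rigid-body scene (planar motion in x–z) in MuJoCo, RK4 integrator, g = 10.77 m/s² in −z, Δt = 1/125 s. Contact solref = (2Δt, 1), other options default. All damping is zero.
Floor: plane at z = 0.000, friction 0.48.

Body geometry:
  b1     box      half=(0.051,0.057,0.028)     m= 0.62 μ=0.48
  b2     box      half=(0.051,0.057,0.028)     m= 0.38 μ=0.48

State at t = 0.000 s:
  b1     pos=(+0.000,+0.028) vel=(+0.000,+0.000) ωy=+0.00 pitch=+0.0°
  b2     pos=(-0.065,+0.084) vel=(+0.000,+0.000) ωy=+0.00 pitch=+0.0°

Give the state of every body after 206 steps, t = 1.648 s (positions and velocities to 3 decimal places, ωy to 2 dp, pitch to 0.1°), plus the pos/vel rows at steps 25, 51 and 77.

State at t = 1.648 s:
  b1     pos=(+0.000,+0.028) vel=(+0.000,+0.000) ωy=+0.00 pitch=+0.0°
  b2     pos=(-0.117,+0.051) vel=(+0.000,+0.000) ωy=+0.00 pitch=-90.0°

Key-timestep trajectory:
   step    t(s)  b1.x    b1.z    b1.vx   b1.vz   b2.x    b2.z    b2.vx   b2.vz 
     25  0.2000   +0.000  +0.028  +0.000  +0.000   -0.098  +0.056  -0.296  +0.015
     51  0.4080   +0.000  +0.028  +0.000  +0.000   -0.129  +0.056  +0.075  -0.020
     77  0.6160   +0.000  +0.028  +0.000  +0.000   -0.118  +0.051  -0.116  -0.013


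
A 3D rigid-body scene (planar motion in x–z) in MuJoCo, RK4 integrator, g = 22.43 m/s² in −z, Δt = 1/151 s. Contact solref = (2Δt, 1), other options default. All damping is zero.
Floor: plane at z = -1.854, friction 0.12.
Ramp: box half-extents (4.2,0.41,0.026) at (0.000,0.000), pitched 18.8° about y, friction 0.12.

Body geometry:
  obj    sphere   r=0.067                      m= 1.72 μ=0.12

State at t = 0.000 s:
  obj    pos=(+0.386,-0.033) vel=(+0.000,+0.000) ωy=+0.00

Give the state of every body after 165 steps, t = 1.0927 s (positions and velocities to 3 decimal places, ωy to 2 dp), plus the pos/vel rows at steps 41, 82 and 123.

State at t = 1.0927 s:
  obj    pos=(+3.305,-1.027) vel=(+5.341,-1.818) ωy=+84.18

Key-timestep trajectory:
   step    t(s)  obj.x    obj.z    obj.vx   obj.vz 
     41  0.2715   +0.566  -0.095  +1.328  -0.452
     82  0.5430   +1.107  -0.279  +2.655  -0.904
    123  0.8146   +2.008  -0.585  +3.982  -1.356


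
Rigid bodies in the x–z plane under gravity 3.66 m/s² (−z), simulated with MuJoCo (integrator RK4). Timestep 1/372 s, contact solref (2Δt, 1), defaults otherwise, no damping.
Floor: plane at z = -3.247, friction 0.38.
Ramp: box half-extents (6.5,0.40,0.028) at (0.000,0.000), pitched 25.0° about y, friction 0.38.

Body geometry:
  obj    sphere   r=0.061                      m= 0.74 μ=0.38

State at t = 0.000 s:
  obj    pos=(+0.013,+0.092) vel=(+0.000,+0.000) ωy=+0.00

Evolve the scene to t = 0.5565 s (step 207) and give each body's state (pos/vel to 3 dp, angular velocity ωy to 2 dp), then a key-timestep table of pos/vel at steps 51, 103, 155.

State at t = 0.5565 s:
  obj    pos=(+0.168,+0.020) vel=(+0.557,-0.260) ωy=+10.08

Key-timestep trajectory:
   step    t(s)  obj.x    obj.z    obj.vx   obj.vz 
     51  0.1371   +0.022  +0.088  +0.137  -0.064
    103  0.2769   +0.051  +0.074  +0.277  -0.129
    155  0.4167   +0.100  +0.052  +0.417  -0.195


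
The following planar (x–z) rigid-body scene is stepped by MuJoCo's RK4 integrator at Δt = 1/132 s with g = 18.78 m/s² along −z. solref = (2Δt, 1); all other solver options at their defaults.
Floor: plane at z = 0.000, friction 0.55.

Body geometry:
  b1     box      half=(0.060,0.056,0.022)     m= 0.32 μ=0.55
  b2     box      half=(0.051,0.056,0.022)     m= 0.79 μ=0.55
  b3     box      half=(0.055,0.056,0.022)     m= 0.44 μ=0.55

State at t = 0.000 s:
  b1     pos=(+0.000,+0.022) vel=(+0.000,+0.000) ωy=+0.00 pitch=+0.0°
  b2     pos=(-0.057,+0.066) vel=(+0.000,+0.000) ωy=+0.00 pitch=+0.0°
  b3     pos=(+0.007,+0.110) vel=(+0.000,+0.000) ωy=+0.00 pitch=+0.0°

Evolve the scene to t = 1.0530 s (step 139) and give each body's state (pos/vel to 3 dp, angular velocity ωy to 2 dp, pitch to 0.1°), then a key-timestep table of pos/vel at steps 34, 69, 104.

State at t = 1.0530 s:
  b1     pos=(+0.000,+0.022) vel=(+0.000,+0.000) ωy=+0.00 pitch=+0.0°
  b2     pos=(-0.059,+0.066) vel=(-0.001,+0.000) ωy=+0.00 pitch=-0.2°
  b3     pos=(+0.017,+0.096) vel=(+0.001,-0.001) ωy=-0.05 pitch=+40.2°

Key-timestep trajectory:
   step    t(s)  b1.x    b1.z    b1.vx   b1.vz   b2.x    b2.z    b2.vx   b2.vz   b3.x    b3.z    b3.vx   b3.vz 
     34  0.2576   +0.000  +0.022  +0.000  +0.000   -0.057  +0.066  -0.001  +0.000   +0.016  +0.097  +0.015  +0.007
     69  0.5227   +0.000  +0.022  +0.000  +0.000   -0.058  +0.066  -0.001  +0.000   +0.016  +0.097  +0.001  -0.001
    104  0.7879   +0.000  +0.022  +0.000  +0.000   -0.058  +0.066  -0.001  +0.000   +0.016  +0.097  +0.001  -0.001


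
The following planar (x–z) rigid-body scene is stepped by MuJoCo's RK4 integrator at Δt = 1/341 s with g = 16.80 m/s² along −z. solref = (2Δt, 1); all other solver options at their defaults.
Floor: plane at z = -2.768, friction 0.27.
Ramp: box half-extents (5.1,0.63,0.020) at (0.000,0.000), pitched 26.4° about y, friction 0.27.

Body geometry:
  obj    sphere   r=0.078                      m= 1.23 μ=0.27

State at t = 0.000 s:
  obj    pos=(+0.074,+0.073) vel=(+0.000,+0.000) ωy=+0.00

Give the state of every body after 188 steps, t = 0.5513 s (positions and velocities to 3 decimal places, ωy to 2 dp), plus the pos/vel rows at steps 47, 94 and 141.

State at t = 0.5513 s:
  obj    pos=(+0.800,-0.288) vel=(+2.635,-1.308) ωy=+37.71

Key-timestep trajectory:
   step    t(s)  obj.x    obj.z    obj.vx   obj.vz 
     47  0.1378   +0.119  +0.050  +0.659  -0.327
     94  0.2757   +0.256  -0.017  +1.318  -0.654
    141  0.4135   +0.483  -0.130  +1.976  -0.981


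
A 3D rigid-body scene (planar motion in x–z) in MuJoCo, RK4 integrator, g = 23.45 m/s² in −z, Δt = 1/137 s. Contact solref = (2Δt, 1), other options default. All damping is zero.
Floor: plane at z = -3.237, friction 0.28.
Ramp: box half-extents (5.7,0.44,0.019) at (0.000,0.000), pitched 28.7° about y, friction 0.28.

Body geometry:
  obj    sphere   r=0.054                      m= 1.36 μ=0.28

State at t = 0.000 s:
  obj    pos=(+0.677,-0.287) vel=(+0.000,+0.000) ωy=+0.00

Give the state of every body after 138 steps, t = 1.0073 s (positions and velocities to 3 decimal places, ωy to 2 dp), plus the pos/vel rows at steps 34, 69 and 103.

State at t = 1.0073 s:
  obj    pos=(+4.256,-2.247) vel=(+7.107,-3.891) ωy=+150.00

Key-timestep trajectory:
   step    t(s)  obj.x    obj.z    obj.vx   obj.vz 
     34  0.2482   +0.894  -0.406  +1.751  -0.959
     69  0.5036   +1.572  -0.777  +3.553  -1.945
    103  0.7518   +2.671  -1.379  +5.304  -2.904


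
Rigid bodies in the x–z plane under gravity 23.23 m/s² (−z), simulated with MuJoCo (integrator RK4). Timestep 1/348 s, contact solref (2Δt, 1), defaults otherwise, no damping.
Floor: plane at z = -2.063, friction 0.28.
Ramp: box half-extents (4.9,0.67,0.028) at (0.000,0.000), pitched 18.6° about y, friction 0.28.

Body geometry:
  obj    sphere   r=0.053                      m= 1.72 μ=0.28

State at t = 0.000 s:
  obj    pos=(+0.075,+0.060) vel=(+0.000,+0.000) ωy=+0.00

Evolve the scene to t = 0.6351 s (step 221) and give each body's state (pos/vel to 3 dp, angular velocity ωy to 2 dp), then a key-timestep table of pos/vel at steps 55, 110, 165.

State at t = 0.6351 s:
  obj    pos=(+1.087,-0.280) vel=(+3.186,-1.072) ωy=+63.41

Key-timestep trajectory:
   step    t(s)  obj.x    obj.z    obj.vx   obj.vz 
     55  0.1580   +0.138  +0.039  +0.793  -0.267
    110  0.3161   +0.326  -0.024  +1.586  -0.534
    165  0.4741   +0.639  -0.130  +2.378  -0.800


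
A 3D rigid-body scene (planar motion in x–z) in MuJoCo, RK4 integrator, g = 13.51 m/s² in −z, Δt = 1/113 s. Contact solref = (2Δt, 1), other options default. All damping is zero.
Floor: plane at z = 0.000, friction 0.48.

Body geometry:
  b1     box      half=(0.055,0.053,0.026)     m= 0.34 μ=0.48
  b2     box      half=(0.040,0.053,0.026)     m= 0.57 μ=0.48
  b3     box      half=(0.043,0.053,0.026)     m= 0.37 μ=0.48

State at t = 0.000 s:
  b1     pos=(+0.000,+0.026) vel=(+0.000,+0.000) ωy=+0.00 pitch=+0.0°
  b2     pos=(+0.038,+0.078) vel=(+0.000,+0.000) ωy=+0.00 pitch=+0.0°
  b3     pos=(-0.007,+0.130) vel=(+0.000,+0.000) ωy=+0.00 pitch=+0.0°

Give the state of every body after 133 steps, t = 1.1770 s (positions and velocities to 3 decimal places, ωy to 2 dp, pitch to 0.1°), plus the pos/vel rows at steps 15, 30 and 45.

State at t = 1.1770 s:
  b1     pos=(+0.000,+0.026) vel=(+0.000,+0.000) ωy=+0.00 pitch=+0.0°
  b2     pos=(+0.038,+0.078) vel=(+0.000,+0.000) ωy=+0.00 pitch=+0.1°
  b3     pos=(-0.119,+0.026) vel=(+0.000,+0.000) ωy=+0.00 pitch=+180.0°

Key-timestep trajectory:
   step    t(s)  b1.x    b1.z    b1.vx   b1.vz   b2.x    b2.z    b2.vx   b2.vz   b3.x    b3.z    b3.vx   b3.vz 
     15  0.1327   +0.000  +0.026  +0.001  +0.000   +0.038  +0.078  +0.002  +0.001   -0.019  +0.124  -0.215  -0.166
     30  0.2655   +0.000  +0.026  +0.000  +0.000   +0.038  +0.078  +0.000  +0.000   -0.067  +0.094  -0.458  -0.160
     45  0.3982   +0.000  +0.026  +0.000  +0.000   +0.038  +0.078  +0.000  +0.000   -0.119  +0.020  -0.019  +0.167
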